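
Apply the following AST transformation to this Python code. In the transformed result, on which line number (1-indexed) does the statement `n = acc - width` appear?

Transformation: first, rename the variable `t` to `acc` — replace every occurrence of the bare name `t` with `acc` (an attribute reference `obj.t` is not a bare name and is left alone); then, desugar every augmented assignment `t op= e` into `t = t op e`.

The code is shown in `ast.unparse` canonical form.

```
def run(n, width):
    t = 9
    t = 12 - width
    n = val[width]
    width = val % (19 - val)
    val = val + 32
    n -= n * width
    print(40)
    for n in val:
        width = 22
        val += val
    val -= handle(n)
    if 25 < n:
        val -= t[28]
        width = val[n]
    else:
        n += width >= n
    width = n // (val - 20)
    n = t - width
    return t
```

19

Transformed code:
def run(n, width):
    acc = 9
    acc = 12 - width
    n = val[width]
    width = val % (19 - val)
    val = val + 32
    n = n - n * width
    print(40)
    for n in val:
        width = 22
        val = val + val
    val = val - handle(n)
    if 25 < n:
        val = val - acc[28]
        width = val[n]
    else:
        n = n + (width >= n)
    width = n // (val - 20)
    n = acc - width
    return acc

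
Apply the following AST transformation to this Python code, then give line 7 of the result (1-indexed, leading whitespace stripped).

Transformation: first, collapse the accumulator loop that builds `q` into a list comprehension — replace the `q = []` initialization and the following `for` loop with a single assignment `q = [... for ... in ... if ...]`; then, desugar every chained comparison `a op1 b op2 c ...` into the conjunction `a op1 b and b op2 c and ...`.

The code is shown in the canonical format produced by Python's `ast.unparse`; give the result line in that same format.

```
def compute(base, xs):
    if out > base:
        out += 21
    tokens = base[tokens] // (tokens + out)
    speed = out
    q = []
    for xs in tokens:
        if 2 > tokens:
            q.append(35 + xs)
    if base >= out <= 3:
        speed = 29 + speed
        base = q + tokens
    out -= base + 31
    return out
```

Transformed code:
def compute(base, xs):
    if out > base:
        out += 21
    tokens = base[tokens] // (tokens + out)
    speed = out
    q = [35 + xs for xs in tokens if 2 > tokens]
    if base >= out and out <= 3:
        speed = 29 + speed
        base = q + tokens
    out -= base + 31
    return out

if base >= out and out <= 3:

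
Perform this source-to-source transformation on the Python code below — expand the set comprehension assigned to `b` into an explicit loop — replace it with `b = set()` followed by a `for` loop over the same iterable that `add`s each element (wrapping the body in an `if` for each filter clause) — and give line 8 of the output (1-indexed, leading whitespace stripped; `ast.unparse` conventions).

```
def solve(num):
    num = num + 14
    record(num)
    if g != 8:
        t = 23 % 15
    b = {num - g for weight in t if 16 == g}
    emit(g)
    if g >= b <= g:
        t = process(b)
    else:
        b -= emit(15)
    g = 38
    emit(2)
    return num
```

if 16 == g:

Transformed code:
def solve(num):
    num = num + 14
    record(num)
    if g != 8:
        t = 23 % 15
    b = set()
    for weight in t:
        if 16 == g:
            b.add(num - g)
    emit(g)
    if g >= b <= g:
        t = process(b)
    else:
        b -= emit(15)
    g = 38
    emit(2)
    return num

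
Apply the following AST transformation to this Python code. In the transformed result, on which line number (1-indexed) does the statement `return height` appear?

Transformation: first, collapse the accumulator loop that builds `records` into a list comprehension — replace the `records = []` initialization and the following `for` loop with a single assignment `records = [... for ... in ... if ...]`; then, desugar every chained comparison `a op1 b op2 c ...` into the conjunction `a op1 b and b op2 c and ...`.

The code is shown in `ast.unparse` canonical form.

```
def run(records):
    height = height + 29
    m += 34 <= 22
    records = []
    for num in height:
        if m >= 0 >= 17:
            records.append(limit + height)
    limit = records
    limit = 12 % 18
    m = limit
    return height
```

Transformed code:
def run(records):
    height = height + 29
    m += 34 <= 22
    records = [limit + height for num in height if m >= 0 and 0 >= 17]
    limit = records
    limit = 12 % 18
    m = limit
    return height

8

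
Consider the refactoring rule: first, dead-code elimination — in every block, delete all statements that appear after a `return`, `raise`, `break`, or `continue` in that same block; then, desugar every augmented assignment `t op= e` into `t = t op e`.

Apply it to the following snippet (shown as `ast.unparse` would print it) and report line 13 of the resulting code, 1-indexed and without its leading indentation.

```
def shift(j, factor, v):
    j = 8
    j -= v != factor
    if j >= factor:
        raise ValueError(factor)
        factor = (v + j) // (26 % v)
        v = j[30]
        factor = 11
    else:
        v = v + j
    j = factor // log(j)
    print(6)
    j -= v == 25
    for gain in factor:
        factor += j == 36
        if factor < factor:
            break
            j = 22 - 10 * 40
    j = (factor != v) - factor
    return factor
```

Transformed code:
def shift(j, factor, v):
    j = 8
    j = j - (v != factor)
    if j >= factor:
        raise ValueError(factor)
    else:
        v = v + j
    j = factor // log(j)
    print(6)
    j = j - (v == 25)
    for gain in factor:
        factor = factor + (j == 36)
        if factor < factor:
            break
    j = (factor != v) - factor
    return factor

if factor < factor:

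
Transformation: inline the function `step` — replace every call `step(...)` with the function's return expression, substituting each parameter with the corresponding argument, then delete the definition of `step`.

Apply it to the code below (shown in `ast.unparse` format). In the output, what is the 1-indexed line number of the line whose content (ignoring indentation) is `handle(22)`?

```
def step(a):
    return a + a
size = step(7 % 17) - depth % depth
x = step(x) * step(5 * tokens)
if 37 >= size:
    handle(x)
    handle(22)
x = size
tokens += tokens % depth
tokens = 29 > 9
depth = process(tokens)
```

Transformed code:
size = 7 % 17 + 7 % 17 - depth % depth
x = (x + x) * (5 * tokens + 5 * tokens)
if 37 >= size:
    handle(x)
    handle(22)
x = size
tokens += tokens % depth
tokens = 29 > 9
depth = process(tokens)

5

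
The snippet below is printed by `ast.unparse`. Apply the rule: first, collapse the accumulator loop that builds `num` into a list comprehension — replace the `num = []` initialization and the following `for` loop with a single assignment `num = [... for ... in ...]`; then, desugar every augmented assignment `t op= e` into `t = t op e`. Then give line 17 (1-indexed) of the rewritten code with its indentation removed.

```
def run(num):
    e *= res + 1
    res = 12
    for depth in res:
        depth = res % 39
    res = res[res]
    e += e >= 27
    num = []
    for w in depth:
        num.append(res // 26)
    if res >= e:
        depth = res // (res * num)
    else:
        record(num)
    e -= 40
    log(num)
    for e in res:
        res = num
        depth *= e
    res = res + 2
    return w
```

depth = depth * e

Transformed code:
def run(num):
    e = e * (res + 1)
    res = 12
    for depth in res:
        depth = res % 39
    res = res[res]
    e = e + (e >= 27)
    num = [res // 26 for w in depth]
    if res >= e:
        depth = res // (res * num)
    else:
        record(num)
    e = e - 40
    log(num)
    for e in res:
        res = num
        depth = depth * e
    res = res + 2
    return w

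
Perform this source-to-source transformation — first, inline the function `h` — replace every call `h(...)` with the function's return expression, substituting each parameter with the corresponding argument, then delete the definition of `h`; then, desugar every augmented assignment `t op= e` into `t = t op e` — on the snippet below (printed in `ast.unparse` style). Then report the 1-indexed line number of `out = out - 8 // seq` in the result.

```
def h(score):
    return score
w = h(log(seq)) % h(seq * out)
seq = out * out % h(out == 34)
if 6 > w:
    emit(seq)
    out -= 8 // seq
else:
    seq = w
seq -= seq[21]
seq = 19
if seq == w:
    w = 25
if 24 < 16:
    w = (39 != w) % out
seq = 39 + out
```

Transformed code:
w = log(seq) % (seq * out)
seq = out * out % (out == 34)
if 6 > w:
    emit(seq)
    out = out - 8 // seq
else:
    seq = w
seq = seq - seq[21]
seq = 19
if seq == w:
    w = 25
if 24 < 16:
    w = (39 != w) % out
seq = 39 + out

5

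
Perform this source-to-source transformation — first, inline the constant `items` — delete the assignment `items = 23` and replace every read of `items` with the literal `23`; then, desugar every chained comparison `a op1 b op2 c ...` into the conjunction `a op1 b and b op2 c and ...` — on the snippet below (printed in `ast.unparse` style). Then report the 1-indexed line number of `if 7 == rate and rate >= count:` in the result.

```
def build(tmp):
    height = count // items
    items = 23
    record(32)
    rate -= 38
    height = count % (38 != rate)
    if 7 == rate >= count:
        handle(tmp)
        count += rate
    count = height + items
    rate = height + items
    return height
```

Transformed code:
def build(tmp):
    height = count // 23
    record(32)
    rate -= 38
    height = count % (38 != rate)
    if 7 == rate and rate >= count:
        handle(tmp)
        count += rate
    count = height + 23
    rate = height + 23
    return height

6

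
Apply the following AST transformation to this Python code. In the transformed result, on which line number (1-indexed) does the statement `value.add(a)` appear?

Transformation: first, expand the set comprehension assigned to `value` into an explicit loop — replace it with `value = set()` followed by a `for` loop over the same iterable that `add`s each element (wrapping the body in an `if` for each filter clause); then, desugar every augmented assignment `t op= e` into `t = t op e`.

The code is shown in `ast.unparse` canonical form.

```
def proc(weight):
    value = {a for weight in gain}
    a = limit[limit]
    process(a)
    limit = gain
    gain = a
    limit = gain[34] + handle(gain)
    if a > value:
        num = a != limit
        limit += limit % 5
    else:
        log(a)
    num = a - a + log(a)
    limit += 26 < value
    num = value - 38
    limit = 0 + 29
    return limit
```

4

Transformed code:
def proc(weight):
    value = set()
    for weight in gain:
        value.add(a)
    a = limit[limit]
    process(a)
    limit = gain
    gain = a
    limit = gain[34] + handle(gain)
    if a > value:
        num = a != limit
        limit = limit + limit % 5
    else:
        log(a)
    num = a - a + log(a)
    limit = limit + (26 < value)
    num = value - 38
    limit = 0 + 29
    return limit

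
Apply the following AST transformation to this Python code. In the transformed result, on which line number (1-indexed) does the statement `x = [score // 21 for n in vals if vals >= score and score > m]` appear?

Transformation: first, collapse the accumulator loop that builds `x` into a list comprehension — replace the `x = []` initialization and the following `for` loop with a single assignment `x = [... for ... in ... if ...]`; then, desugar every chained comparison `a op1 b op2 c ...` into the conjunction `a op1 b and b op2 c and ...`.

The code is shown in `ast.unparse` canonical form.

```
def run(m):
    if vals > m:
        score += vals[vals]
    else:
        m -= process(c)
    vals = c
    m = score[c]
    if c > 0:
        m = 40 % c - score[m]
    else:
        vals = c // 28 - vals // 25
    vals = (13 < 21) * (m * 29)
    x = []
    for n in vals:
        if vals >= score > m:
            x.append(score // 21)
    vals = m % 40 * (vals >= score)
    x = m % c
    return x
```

13

Transformed code:
def run(m):
    if vals > m:
        score += vals[vals]
    else:
        m -= process(c)
    vals = c
    m = score[c]
    if c > 0:
        m = 40 % c - score[m]
    else:
        vals = c // 28 - vals // 25
    vals = (13 < 21) * (m * 29)
    x = [score // 21 for n in vals if vals >= score and score > m]
    vals = m % 40 * (vals >= score)
    x = m % c
    return x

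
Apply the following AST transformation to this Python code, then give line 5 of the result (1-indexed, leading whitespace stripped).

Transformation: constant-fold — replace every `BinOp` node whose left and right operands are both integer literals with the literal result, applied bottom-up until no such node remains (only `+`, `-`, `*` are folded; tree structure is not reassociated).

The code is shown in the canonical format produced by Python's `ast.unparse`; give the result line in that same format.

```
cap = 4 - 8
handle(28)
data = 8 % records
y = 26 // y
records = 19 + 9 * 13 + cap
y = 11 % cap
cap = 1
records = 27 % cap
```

Transformed code:
cap = -4
handle(28)
data = 8 % records
y = 26 // y
records = 136 + cap
y = 11 % cap
cap = 1
records = 27 % cap

records = 136 + cap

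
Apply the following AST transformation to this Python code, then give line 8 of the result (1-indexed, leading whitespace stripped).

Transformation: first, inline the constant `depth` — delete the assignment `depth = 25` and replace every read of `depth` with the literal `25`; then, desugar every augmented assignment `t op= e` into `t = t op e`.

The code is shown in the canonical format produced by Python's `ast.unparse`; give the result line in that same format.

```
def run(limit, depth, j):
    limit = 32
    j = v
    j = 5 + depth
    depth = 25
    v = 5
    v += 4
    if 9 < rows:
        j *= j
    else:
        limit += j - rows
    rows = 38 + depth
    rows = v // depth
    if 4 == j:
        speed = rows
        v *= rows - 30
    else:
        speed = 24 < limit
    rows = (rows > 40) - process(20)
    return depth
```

j = j * j

Transformed code:
def run(limit, depth, j):
    limit = 32
    j = v
    j = 5 + 25
    v = 5
    v = v + 4
    if 9 < rows:
        j = j * j
    else:
        limit = limit + (j - rows)
    rows = 38 + 25
    rows = v // 25
    if 4 == j:
        speed = rows
        v = v * (rows - 30)
    else:
        speed = 24 < limit
    rows = (rows > 40) - process(20)
    return 25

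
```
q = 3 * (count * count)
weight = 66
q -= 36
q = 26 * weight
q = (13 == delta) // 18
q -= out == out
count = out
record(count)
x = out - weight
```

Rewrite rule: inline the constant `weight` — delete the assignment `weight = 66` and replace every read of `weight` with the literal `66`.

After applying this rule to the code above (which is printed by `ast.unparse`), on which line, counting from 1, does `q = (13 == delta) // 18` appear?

Transformed code:
q = 3 * (count * count)
q -= 36
q = 26 * 66
q = (13 == delta) // 18
q -= out == out
count = out
record(count)
x = out - 66

4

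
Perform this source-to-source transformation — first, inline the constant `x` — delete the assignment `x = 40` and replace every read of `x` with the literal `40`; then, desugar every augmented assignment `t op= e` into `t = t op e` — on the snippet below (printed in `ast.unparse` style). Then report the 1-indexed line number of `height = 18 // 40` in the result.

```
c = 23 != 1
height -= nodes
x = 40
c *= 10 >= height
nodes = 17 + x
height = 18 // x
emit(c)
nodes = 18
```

5

Transformed code:
c = 23 != 1
height = height - nodes
c = c * (10 >= height)
nodes = 17 + 40
height = 18 // 40
emit(c)
nodes = 18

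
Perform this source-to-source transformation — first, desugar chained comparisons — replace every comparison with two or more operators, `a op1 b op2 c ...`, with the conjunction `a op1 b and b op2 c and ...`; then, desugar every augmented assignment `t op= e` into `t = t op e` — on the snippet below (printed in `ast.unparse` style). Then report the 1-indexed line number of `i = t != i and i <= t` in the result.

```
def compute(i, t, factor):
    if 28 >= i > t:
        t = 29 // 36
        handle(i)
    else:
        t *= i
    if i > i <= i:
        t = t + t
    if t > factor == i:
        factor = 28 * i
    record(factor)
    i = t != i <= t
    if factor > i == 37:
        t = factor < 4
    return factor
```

Transformed code:
def compute(i, t, factor):
    if 28 >= i and i > t:
        t = 29 // 36
        handle(i)
    else:
        t = t * i
    if i > i and i <= i:
        t = t + t
    if t > factor and factor == i:
        factor = 28 * i
    record(factor)
    i = t != i and i <= t
    if factor > i and i == 37:
        t = factor < 4
    return factor

12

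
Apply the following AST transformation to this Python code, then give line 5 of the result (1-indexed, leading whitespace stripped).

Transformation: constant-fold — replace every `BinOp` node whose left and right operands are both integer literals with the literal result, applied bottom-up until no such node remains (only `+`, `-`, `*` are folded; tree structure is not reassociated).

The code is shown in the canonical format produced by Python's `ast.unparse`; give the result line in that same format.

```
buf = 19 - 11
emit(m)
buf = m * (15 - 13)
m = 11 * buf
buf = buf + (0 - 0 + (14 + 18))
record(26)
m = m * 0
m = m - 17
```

buf = buf + 32

Transformed code:
buf = 8
emit(m)
buf = m * 2
m = 11 * buf
buf = buf + 32
record(26)
m = m * 0
m = m - 17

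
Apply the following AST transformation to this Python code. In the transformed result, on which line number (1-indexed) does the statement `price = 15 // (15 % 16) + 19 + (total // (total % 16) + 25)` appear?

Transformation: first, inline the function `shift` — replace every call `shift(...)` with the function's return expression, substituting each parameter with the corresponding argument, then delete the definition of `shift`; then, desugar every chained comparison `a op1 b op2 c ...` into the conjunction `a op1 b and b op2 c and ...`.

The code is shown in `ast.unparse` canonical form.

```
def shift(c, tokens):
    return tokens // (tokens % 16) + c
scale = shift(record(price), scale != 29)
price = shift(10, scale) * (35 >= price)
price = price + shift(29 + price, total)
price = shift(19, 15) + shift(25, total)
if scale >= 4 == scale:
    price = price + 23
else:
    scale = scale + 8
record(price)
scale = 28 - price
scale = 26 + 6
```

Transformed code:
scale = (scale != 29) // ((scale != 29) % 16) + record(price)
price = (scale // (scale % 16) + 10) * (35 >= price)
price = price + (total // (total % 16) + (29 + price))
price = 15 // (15 % 16) + 19 + (total // (total % 16) + 25)
if scale >= 4 and 4 == scale:
    price = price + 23
else:
    scale = scale + 8
record(price)
scale = 28 - price
scale = 26 + 6

4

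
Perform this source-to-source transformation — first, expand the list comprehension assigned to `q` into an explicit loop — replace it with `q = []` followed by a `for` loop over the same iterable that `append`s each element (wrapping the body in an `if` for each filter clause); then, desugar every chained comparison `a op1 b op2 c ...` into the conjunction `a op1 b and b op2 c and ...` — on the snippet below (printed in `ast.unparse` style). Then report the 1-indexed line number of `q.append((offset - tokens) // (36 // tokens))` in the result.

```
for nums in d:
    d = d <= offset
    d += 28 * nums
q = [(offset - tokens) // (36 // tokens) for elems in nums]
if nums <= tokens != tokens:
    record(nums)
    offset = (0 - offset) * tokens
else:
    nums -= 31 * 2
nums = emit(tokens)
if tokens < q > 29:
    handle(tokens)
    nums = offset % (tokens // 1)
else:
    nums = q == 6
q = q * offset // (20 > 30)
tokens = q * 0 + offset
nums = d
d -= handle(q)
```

6

Transformed code:
for nums in d:
    d = d <= offset
    d += 28 * nums
q = []
for elems in nums:
    q.append((offset - tokens) // (36 // tokens))
if nums <= tokens and tokens != tokens:
    record(nums)
    offset = (0 - offset) * tokens
else:
    nums -= 31 * 2
nums = emit(tokens)
if tokens < q and q > 29:
    handle(tokens)
    nums = offset % (tokens // 1)
else:
    nums = q == 6
q = q * offset // (20 > 30)
tokens = q * 0 + offset
nums = d
d -= handle(q)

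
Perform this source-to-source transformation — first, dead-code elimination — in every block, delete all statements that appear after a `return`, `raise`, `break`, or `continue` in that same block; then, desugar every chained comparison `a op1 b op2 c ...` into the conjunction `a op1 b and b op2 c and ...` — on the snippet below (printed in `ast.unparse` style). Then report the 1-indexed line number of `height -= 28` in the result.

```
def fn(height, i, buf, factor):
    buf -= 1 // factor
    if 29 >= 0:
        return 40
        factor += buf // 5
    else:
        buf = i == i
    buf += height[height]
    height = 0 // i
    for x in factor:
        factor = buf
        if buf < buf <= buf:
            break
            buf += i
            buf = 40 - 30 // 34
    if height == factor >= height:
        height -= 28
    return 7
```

14

Transformed code:
def fn(height, i, buf, factor):
    buf -= 1 // factor
    if 29 >= 0:
        return 40
    else:
        buf = i == i
    buf += height[height]
    height = 0 // i
    for x in factor:
        factor = buf
        if buf < buf and buf <= buf:
            break
    if height == factor and factor >= height:
        height -= 28
    return 7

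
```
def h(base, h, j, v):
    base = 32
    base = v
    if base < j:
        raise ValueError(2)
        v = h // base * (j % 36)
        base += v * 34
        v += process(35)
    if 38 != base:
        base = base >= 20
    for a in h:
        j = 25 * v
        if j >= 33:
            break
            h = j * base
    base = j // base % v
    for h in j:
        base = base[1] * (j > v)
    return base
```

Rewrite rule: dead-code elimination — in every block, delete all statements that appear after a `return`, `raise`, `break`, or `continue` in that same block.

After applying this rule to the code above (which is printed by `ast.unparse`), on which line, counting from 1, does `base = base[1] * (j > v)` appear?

14

Transformed code:
def h(base, h, j, v):
    base = 32
    base = v
    if base < j:
        raise ValueError(2)
    if 38 != base:
        base = base >= 20
    for a in h:
        j = 25 * v
        if j >= 33:
            break
    base = j // base % v
    for h in j:
        base = base[1] * (j > v)
    return base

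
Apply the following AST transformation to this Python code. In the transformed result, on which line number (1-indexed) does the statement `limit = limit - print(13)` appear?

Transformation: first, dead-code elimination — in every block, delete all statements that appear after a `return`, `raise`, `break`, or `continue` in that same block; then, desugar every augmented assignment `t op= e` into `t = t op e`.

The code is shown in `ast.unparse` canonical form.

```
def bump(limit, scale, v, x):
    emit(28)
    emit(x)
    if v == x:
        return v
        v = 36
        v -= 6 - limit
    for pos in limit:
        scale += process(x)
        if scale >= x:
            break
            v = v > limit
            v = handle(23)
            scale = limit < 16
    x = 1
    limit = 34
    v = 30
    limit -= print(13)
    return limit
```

Transformed code:
def bump(limit, scale, v, x):
    emit(28)
    emit(x)
    if v == x:
        return v
    for pos in limit:
        scale = scale + process(x)
        if scale >= x:
            break
    x = 1
    limit = 34
    v = 30
    limit = limit - print(13)
    return limit

13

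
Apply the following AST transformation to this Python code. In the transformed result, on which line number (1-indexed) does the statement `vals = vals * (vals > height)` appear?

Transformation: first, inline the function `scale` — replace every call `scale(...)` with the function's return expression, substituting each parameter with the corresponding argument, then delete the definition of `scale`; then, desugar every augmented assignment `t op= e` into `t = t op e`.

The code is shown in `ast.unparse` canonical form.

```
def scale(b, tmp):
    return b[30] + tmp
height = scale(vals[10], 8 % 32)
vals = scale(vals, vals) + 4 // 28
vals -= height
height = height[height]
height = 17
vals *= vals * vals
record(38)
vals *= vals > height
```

Transformed code:
height = vals[10][30] + 8 % 32
vals = vals[30] + vals + 4 // 28
vals = vals - height
height = height[height]
height = 17
vals = vals * (vals * vals)
record(38)
vals = vals * (vals > height)

8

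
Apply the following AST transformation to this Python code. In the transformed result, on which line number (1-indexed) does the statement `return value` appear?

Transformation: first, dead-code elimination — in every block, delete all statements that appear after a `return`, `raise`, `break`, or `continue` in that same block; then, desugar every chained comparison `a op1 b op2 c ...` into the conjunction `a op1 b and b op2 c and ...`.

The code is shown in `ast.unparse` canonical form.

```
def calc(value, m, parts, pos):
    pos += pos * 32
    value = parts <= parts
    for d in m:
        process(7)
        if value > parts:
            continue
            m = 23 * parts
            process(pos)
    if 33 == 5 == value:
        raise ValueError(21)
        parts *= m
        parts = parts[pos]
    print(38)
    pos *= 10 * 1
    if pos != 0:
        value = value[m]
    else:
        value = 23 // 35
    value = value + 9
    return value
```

Transformed code:
def calc(value, m, parts, pos):
    pos += pos * 32
    value = parts <= parts
    for d in m:
        process(7)
        if value > parts:
            continue
    if 33 == 5 and 5 == value:
        raise ValueError(21)
    print(38)
    pos *= 10 * 1
    if pos != 0:
        value = value[m]
    else:
        value = 23 // 35
    value = value + 9
    return value

17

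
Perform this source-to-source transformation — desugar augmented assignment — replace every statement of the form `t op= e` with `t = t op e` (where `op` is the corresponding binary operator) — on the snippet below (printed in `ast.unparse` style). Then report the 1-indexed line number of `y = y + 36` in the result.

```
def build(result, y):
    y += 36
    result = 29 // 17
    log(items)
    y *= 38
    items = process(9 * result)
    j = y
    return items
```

Transformed code:
def build(result, y):
    y = y + 36
    result = 29 // 17
    log(items)
    y = y * 38
    items = process(9 * result)
    j = y
    return items

2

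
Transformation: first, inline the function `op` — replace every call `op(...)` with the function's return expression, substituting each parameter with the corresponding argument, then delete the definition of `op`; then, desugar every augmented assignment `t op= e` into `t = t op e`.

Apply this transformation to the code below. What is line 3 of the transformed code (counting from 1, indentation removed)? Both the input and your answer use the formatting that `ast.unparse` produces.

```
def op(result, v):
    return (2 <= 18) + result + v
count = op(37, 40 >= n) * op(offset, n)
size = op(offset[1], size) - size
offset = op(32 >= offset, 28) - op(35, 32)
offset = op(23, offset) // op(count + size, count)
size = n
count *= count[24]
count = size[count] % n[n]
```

Transformed code:
count = ((2 <= 18) + 37 + (40 >= n)) * ((2 <= 18) + offset + n)
size = (2 <= 18) + offset[1] + size - size
offset = (2 <= 18) + (32 >= offset) + 28 - ((2 <= 18) + 35 + 32)
offset = ((2 <= 18) + 23 + offset) // ((2 <= 18) + (count + size) + count)
size = n
count = count * count[24]
count = size[count] % n[n]

offset = (2 <= 18) + (32 >= offset) + 28 - ((2 <= 18) + 35 + 32)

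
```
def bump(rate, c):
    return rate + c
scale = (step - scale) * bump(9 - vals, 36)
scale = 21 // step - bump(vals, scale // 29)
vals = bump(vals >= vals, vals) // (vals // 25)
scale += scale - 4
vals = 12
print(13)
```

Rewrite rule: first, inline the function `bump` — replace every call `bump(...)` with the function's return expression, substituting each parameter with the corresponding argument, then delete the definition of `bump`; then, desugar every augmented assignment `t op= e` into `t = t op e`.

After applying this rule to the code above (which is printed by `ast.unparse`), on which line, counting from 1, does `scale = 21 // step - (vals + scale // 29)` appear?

Transformed code:
scale = (step - scale) * (9 - vals + 36)
scale = 21 // step - (vals + scale // 29)
vals = ((vals >= vals) + vals) // (vals // 25)
scale = scale + (scale - 4)
vals = 12
print(13)

2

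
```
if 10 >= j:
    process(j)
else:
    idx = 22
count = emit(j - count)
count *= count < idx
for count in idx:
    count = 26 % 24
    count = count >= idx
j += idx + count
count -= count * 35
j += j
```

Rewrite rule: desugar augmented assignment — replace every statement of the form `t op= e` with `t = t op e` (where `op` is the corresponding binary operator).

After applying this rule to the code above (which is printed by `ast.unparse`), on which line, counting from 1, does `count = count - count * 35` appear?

11

Transformed code:
if 10 >= j:
    process(j)
else:
    idx = 22
count = emit(j - count)
count = count * (count < idx)
for count in idx:
    count = 26 % 24
    count = count >= idx
j = j + (idx + count)
count = count - count * 35
j = j + j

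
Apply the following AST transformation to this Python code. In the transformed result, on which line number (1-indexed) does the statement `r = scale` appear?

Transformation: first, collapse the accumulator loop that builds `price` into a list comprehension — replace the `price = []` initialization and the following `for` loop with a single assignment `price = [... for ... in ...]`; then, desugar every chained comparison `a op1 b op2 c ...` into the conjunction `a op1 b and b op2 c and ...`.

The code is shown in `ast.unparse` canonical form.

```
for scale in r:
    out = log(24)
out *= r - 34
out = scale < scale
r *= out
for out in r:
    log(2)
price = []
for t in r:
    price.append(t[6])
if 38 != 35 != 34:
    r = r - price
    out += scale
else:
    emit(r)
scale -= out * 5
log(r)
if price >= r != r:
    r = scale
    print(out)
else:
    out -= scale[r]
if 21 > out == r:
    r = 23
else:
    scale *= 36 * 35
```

Transformed code:
for scale in r:
    out = log(24)
out *= r - 34
out = scale < scale
r *= out
for out in r:
    log(2)
price = [t[6] for t in r]
if 38 != 35 and 35 != 34:
    r = r - price
    out += scale
else:
    emit(r)
scale -= out * 5
log(r)
if price >= r and r != r:
    r = scale
    print(out)
else:
    out -= scale[r]
if 21 > out and out == r:
    r = 23
else:
    scale *= 36 * 35

17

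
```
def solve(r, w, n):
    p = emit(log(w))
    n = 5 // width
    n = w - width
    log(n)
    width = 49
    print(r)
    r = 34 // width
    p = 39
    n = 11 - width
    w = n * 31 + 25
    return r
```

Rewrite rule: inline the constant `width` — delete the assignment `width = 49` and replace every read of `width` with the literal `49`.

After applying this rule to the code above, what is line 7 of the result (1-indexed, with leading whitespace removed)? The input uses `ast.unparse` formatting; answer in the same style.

Transformed code:
def solve(r, w, n):
    p = emit(log(w))
    n = 5 // 49
    n = w - 49
    log(n)
    print(r)
    r = 34 // 49
    p = 39
    n = 11 - 49
    w = n * 31 + 25
    return r

r = 34 // 49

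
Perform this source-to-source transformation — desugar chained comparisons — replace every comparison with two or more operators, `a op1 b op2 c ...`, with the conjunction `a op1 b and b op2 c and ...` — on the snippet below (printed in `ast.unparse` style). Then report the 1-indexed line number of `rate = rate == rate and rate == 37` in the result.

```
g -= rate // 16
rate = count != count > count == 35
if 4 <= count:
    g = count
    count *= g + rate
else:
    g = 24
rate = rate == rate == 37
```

8

Transformed code:
g -= rate // 16
rate = count != count and count > count and (count == 35)
if 4 <= count:
    g = count
    count *= g + rate
else:
    g = 24
rate = rate == rate and rate == 37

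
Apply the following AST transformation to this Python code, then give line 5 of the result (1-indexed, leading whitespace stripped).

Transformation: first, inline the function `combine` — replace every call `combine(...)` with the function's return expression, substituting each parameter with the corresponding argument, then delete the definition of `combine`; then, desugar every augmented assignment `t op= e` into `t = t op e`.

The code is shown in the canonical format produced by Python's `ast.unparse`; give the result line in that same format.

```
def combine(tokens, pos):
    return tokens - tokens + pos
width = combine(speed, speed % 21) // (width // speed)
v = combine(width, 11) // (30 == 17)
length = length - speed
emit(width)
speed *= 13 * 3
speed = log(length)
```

speed = speed * (13 * 3)

Transformed code:
width = (speed - speed + speed % 21) // (width // speed)
v = (width - width + 11) // (30 == 17)
length = length - speed
emit(width)
speed = speed * (13 * 3)
speed = log(length)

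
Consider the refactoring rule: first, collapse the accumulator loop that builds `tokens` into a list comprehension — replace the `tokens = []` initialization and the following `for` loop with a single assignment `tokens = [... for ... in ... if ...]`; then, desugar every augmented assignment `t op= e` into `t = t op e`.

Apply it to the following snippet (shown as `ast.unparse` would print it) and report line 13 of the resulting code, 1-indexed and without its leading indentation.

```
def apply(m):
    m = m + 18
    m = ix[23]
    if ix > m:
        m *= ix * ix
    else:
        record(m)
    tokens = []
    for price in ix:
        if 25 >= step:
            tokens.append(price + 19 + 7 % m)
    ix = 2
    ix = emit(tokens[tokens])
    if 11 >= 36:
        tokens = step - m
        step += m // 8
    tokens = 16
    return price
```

step = step + m // 8

Transformed code:
def apply(m):
    m = m + 18
    m = ix[23]
    if ix > m:
        m = m * (ix * ix)
    else:
        record(m)
    tokens = [price + 19 + 7 % m for price in ix if 25 >= step]
    ix = 2
    ix = emit(tokens[tokens])
    if 11 >= 36:
        tokens = step - m
        step = step + m // 8
    tokens = 16
    return price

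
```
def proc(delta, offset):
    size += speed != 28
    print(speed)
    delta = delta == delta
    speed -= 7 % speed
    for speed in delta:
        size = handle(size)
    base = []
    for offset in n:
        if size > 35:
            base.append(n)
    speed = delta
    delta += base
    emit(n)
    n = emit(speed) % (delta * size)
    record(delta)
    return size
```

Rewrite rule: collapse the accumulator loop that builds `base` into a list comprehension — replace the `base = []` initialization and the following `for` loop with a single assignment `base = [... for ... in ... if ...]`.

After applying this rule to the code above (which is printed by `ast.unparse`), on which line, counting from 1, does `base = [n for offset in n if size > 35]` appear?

8

Transformed code:
def proc(delta, offset):
    size += speed != 28
    print(speed)
    delta = delta == delta
    speed -= 7 % speed
    for speed in delta:
        size = handle(size)
    base = [n for offset in n if size > 35]
    speed = delta
    delta += base
    emit(n)
    n = emit(speed) % (delta * size)
    record(delta)
    return size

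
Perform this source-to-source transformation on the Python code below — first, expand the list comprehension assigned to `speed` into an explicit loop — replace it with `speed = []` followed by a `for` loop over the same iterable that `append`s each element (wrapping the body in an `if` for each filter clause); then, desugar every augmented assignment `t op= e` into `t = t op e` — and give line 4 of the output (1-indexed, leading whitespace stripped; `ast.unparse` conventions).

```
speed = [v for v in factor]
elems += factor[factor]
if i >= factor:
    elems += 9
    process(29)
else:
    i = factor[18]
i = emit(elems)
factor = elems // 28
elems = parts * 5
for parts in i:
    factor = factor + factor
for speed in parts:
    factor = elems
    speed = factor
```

Transformed code:
speed = []
for v in factor:
    speed.append(v)
elems = elems + factor[factor]
if i >= factor:
    elems = elems + 9
    process(29)
else:
    i = factor[18]
i = emit(elems)
factor = elems // 28
elems = parts * 5
for parts in i:
    factor = factor + factor
for speed in parts:
    factor = elems
    speed = factor

elems = elems + factor[factor]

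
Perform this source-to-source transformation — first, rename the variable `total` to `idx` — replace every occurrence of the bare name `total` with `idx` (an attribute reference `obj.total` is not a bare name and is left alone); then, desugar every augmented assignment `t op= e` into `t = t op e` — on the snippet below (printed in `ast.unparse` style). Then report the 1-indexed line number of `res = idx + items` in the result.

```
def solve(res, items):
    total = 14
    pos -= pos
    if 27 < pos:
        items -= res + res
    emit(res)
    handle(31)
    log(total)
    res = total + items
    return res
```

Transformed code:
def solve(res, items):
    idx = 14
    pos = pos - pos
    if 27 < pos:
        items = items - (res + res)
    emit(res)
    handle(31)
    log(idx)
    res = idx + items
    return res

9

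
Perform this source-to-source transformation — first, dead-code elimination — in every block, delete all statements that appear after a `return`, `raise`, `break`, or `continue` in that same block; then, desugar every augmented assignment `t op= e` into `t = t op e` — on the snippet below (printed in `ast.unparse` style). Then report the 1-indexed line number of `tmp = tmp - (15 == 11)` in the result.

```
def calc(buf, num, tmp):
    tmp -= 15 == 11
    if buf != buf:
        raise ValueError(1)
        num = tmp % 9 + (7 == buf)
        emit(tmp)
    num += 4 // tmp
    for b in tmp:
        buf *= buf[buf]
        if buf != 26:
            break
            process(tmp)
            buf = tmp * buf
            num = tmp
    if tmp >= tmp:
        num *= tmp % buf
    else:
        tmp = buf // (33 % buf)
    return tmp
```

2

Transformed code:
def calc(buf, num, tmp):
    tmp = tmp - (15 == 11)
    if buf != buf:
        raise ValueError(1)
    num = num + 4 // tmp
    for b in tmp:
        buf = buf * buf[buf]
        if buf != 26:
            break
    if tmp >= tmp:
        num = num * (tmp % buf)
    else:
        tmp = buf // (33 % buf)
    return tmp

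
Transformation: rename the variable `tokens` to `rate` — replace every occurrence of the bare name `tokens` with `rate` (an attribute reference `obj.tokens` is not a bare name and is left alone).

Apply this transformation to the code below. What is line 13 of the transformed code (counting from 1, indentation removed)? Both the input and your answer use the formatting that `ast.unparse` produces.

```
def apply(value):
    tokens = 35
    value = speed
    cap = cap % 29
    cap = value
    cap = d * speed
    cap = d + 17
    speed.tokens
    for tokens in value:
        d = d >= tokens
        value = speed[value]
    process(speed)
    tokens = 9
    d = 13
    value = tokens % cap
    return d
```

Transformed code:
def apply(value):
    rate = 35
    value = speed
    cap = cap % 29
    cap = value
    cap = d * speed
    cap = d + 17
    speed.tokens
    for rate in value:
        d = d >= rate
        value = speed[value]
    process(speed)
    rate = 9
    d = 13
    value = rate % cap
    return d

rate = 9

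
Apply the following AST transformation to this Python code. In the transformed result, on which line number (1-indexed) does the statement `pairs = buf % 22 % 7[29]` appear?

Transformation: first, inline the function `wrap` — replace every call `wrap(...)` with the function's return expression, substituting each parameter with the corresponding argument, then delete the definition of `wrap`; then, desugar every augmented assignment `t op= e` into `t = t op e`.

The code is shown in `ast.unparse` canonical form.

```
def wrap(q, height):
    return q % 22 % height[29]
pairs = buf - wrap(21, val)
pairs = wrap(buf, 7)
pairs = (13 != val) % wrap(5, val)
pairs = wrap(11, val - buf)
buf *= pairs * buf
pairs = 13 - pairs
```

2

Transformed code:
pairs = buf - 21 % 22 % val[29]
pairs = buf % 22 % 7[29]
pairs = (13 != val) % (5 % 22 % val[29])
pairs = 11 % 22 % (val - buf)[29]
buf = buf * (pairs * buf)
pairs = 13 - pairs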